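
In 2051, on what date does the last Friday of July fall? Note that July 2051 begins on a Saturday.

28 July 2051

July 2051 begins on a Saturday, so the first Friday is July 7 (6 days later).
July 2051 has 31 days. Adding weeks: 7, 14, 21, 28 — the last one ≤ 31 is the 28th.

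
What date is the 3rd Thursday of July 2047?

18 July 2047

July 2047 begins on a Monday, so the first Thursday is July 4 (3 days later).
The 3rd Thursday is 2 weeks later: 4 + 14 = 18.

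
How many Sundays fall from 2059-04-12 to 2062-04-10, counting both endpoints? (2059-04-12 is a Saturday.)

157

2059-04-12 is a Saturday; the first Sunday on or after it is 2059-04-13 (1 day later).
From 2059-04-13 to 2062-04-10: 262 + 366 + 365 + 100 = 1093 days (rest of 2059, 2060, 2061, to 2062-04-10 in 2062).
1093 ÷ 7 = 156 full weeks with remainder 1, so 156 more Sundays after the first → 157.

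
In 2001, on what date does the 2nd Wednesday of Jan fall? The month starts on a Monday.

Jan 2001 begins on a Monday, so the first Wednesday is Jan 3 (2 days later).
The 2nd Wednesday is 1 weeks later: 3 + 7 = 10.

Jan 10, 2001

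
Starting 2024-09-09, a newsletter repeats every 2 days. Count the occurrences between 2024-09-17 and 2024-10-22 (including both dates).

Occurrences land 2·i days after 2024-09-09 for i = 0, 1, 2, …
2024-09-17 is 8 days after the start; 8 ÷ 2 = 4 remainder 0. First occurrence in the window: #5 on 2024-09-17 (4×2 = 8 days in).
2024-10-22 is 43 days after the start; 43 ÷ 2 = 21 remainder 1. Last occurrence in the window: #22 on 2024-10-21.
Occurrences #5 through #22: 18 in total.

18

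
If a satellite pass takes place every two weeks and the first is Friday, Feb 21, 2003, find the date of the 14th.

Aug 22, 2003

The 14th occurrence is 13 intervals after the first: 13 × 14 = 182 days after Feb 21, 2003.
Feb has 28 days — 7 days to the end of Feb leaves 175.
Mar has 31 days (144 left).
Apr has 30 days (114 left).
May has 31 days (83 left).
Jun has 30 days (53 left).
Jul has 31 days (22 left).
22 days into Aug → Aug 22, 2003.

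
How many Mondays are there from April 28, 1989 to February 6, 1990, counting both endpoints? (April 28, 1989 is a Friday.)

April 28, 1989 is a Friday; the first Monday on or after it is May 1, 1989 (3 days later).
From May 1, 1989 to February 6, 1990: 30 + 30 + 31 + 31 + 30 + 31 + 30 + 31 + 31 + 6 = 281 days (rest of May, June, July, August, September, October, November, December, January, February).
281 ÷ 7 = 40 full weeks with remainder 1, so 40 more Mondays after the first → 41.

41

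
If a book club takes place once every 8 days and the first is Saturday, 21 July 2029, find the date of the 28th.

22 February 2030

The 28th occurrence is 27 intervals after the first: 27 × 8 = 216 days after 21 July 2029.
July has 31 days — 10 days to the end of July leaves 206.
August has 31 days (175 left).
September has 30 days (145 left).
October has 31 days (114 left).
November has 30 days (84 left).
December has 31 days (53 left).
January has 31 days (22 left).
22 days into February → 22 February 2030.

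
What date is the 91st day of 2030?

January has 31 days (91 − 31 = 60 remain).
February has 28 days (60 − 28 = 32 remain).
March has 31 days (32 − 31 = 1 remain).
1 into April → April 1.

2030-04-01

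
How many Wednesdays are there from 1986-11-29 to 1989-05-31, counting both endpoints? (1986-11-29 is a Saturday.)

1986-11-29 is a Saturday; the first Wednesday on or after it is 1986-12-03 (4 days later).
From 1986-12-03 to 1989-05-31: 28 + 365 + 366 + 151 = 910 days (rest of 1986, 1987, 1988, to 1989-05-31 in 1989).
910 ÷ 7 = 130 full weeks with remainder 0, so 130 more Wednesdays after the first → 131.

131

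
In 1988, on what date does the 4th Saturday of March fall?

26 March 1988

March 1988 begins on a Tuesday, so the first Saturday is March 5 (4 days later).
The 4th Saturday is 3 weeks later: 5 + 21 = 26.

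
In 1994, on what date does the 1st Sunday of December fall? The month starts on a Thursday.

December 1994 begins on a Thursday, so the first Sunday is December 4 (3 days later).

1994-12-04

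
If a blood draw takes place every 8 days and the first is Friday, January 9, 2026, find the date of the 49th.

January 28, 2027

The 49th occurrence is 48 intervals after the first: 48 × 8 = 384 days after January 9, 2026.
January has 31 days — 22 days to the end of January leaves 362.
February has 28 days (334 left).
March has 31 days (303 left).
April has 30 days (273 left).
May has 31 days (242 left).
June has 30 days (212 left).
July has 31 days (181 left).
August has 31 days (150 left).
September has 30 days (120 left).
October has 31 days (89 left).
November has 30 days (59 left).
December has 31 days (28 left).
28 days into January → January 28, 2027.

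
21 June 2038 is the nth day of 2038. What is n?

172

Days in months before June: 31 + 28 + 31 + 30 + 31 = 151.
Plus 21 days into June → day 172.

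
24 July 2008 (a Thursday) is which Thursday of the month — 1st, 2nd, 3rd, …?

Day 24 falls in week ⌈24/7⌉ of the month.
Days 1–7 hold the 1st Thursday, 8–14 the 2nd, 15–21 the 3rd, 22–28 the 4th, 29–31 the 5th.
24 is in the range for the 4th.

4th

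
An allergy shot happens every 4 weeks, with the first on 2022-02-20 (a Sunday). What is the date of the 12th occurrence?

2022-12-25

The 12th occurrence is 11 intervals after the first: 11 × 28 = 308 days after 2022-02-20.
February has 28 days — 8 days to the end of February leaves 300.
March has 31 days (269 left).
April has 30 days (239 left).
May has 31 days (208 left).
June has 30 days (178 left).
July has 31 days (147 left).
August has 31 days (116 left).
September has 30 days (86 left).
October has 31 days (55 left).
November has 30 days (25 left).
25 days into December → 2022-12-25.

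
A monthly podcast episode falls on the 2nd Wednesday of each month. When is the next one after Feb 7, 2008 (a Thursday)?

Feb 13, 2008

Feb 2008 starts on a Friday; its first Wednesday is the 6th, so the 2nd Wednesday is the 13th — Feb 13, 2008.
Feb 13, 2008 is after Feb 7, 2008, so that is the next one.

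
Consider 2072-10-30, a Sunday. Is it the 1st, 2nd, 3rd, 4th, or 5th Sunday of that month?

Day 30 falls in week ⌈30/7⌉ of the month.
Days 1–7 hold the 1st Sunday, 8–14 the 2nd, 15–21 the 3rd, 22–28 the 4th, 29–31 the 5th.
30 is in the range for the 5th.

5th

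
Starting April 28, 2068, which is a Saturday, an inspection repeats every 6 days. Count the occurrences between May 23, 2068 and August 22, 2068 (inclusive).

Occurrences land 6·i days after April 28, 2068 for i = 0, 1, 2, …
May 23, 2068 is 25 days after the start; 25 ÷ 6 = 4 remainder 1; since the remainder is 1, round up to i = 5. First occurrence in the window: #6 on May 28, 2068 (5×6 = 30 days in).
August 22, 2068 is 116 days after the start; 116 ÷ 6 = 19 remainder 2. Last occurrence in the window: #20 on August 20, 2068.
Occurrences #6 through #20: 15 in total.

15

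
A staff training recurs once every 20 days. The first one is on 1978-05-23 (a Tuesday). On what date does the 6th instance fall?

1978-08-31

The 6th occurrence is 5 intervals after the first: 5 × 20 = 100 days after 1978-05-23.
May has 31 days — 8 days to the end of May leaves 92.
June has 30 days (62 left).
July has 31 days (31 left).
31 days into August → 1978-08-31.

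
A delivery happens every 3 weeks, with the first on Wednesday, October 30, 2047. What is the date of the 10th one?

May 6, 2048

The 10th occurrence is 9 intervals after the first: 9 × 21 = 189 days after October 30, 2047.
October has 31 days — 1 day to the end of October leaves 188.
November has 30 days (158 left).
December has 31 days (127 left).
January has 31 days (96 left).
February has 29 days (67 left).
March has 31 days (36 left).
April has 30 days (6 left).
6 days into May → May 6, 2048.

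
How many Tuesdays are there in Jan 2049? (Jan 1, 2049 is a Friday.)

4

Jan 1, 2049 is a Friday; the first Tuesday on or after it is Jan 5, 2049 (4 days later).
From Jan 5, 2049 to Jan 31, 2049 is 31 − 5 = 26 days.
26 ÷ 7 = 3 full weeks with remainder 5, so 3 more Tuesdays after the first → 4.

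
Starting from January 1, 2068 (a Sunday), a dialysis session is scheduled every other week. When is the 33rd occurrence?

The 33rd occurrence is 32 intervals after the first: 32 × 14 = 448 days after January 1, 2068.
January has 31 days — 30 days to the end of January leaves 418.
From end of January to end of 2068 is 335 days (83 left).
January has 31 days (52 left).
February has 28 days (24 left).
24 days into March → March 24, 2069.

March 24, 2069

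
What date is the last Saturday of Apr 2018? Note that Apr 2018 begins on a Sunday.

Apr 28, 2018

Apr 2018 begins on a Sunday, so the first Saturday is Apr 7 (6 days later).
Apr 2018 has 30 days. Adding weeks: 7, 14, 21, 28 — the last one ≤ 30 is the 28th.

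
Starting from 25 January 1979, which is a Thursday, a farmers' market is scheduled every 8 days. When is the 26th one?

The 26th occurrence is 25 intervals after the first: 25 × 8 = 200 days after 25 January 1979.
January has 31 days — 6 days to the end of January leaves 194.
February has 28 days (166 left).
March has 31 days (135 left).
April has 30 days (105 left).
May has 31 days (74 left).
June has 30 days (44 left).
July has 31 days (13 left).
13 days into August → 13 August 1979.

13 August 1979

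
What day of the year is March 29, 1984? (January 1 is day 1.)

89

Days in months before March: 31 + 29 = 60.
Plus 29 days into March → day 89.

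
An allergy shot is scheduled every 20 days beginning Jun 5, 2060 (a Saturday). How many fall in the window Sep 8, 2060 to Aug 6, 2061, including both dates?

Occurrences land 20·i days after Jun 5, 2060 for i = 0, 1, 2, …
Sep 8, 2060 is 95 days after the start; 95 ÷ 20 = 4 remainder 15; since the remainder is 15, round up to i = 5. First occurrence in the window: #6 on Sep 13, 2060 (5×20 = 100 days in).
Aug 6, 2061 is 427 days after the start; 427 ÷ 20 = 21 remainder 7. Last occurrence in the window: #22 on Jul 30, 2061.
Occurrences #6 through #22: 17 in total.

17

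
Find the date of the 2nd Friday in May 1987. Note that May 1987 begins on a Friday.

May 1987 begins on a Friday, so the first Friday is May 1.
The 2nd Friday is 1 weeks later: 1 + 7 = 8.

8 May 1987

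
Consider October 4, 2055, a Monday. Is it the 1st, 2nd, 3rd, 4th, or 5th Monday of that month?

Day 4 falls in week ⌈4/7⌉ of the month.
Days 1–7 hold the 1st Monday, 8–14 the 2nd, 15–21 the 3rd, 22–28 the 4th, 29–31 the 5th.
4 is in the range for the 1st.

1st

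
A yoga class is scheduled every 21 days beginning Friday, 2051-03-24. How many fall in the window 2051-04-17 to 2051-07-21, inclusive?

4

Occurrences land 21·i days after 2051-03-24 for i = 0, 1, 2, …
2051-04-17 is 24 days after the start; 24 ÷ 21 = 1 remainder 3; since the remainder is 3, round up to i = 2. First occurrence in the window: #3 on 2051-05-05 (2×21 = 42 days in).
2051-07-21 is 119 days after the start; 119 ÷ 21 = 5 remainder 14. Last occurrence in the window: #6 on 2051-07-07.
Occurrences #3 through #6: 4 in total.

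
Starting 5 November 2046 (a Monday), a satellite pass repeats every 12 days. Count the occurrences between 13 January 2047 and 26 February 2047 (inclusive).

4

Occurrences land 12·i days after 5 November 2046 for i = 0, 1, 2, …
13 January 2047 is 69 days after the start; 69 ÷ 12 = 5 remainder 9; since the remainder is 9, round up to i = 6. First occurrence in the window: #7 on 16 January 2047 (6×12 = 72 days in).
26 February 2047 is 113 days after the start; 113 ÷ 12 = 9 remainder 5. Last occurrence in the window: #10 on 21 February 2047.
Occurrences #7 through #10: 4 in total.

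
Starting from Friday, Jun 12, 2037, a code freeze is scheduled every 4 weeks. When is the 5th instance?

Oct 2, 2037

The 5th occurrence is 4 intervals after the first: 4 × 28 = 112 days after Jun 12, 2037.
Jun has 30 days — 18 days to the end of Jun leaves 94.
Jul has 31 days (63 left).
Aug has 31 days (32 left).
Sep has 30 days (2 left).
2 days into Oct → Oct 2, 2037.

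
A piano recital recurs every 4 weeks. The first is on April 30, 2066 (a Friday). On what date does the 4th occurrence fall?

July 23, 2066

The 4th occurrence is 3 intervals after the first: 3 × 28 = 84 days after April 30, 2066.
April has 30 days — 0 days to the end of April leaves 84.
May has 31 days (53 left).
June has 30 days (23 left).
23 days into July → July 23, 2066.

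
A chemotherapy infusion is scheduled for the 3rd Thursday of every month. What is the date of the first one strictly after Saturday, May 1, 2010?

May 2010 starts on a Saturday; its first Thursday is the 6th, so the 3rd Thursday is the 20th — May 20, 2010.
May 20, 2010 is after May 1, 2010, so that is the next one.

May 20, 2010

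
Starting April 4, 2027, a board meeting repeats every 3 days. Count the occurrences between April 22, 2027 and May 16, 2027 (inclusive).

Occurrences land 3·i days after April 4, 2027 for i = 0, 1, 2, …
April 22, 2027 is 18 days after the start; 18 ÷ 3 = 6 remainder 0. First occurrence in the window: #7 on April 22, 2027 (6×3 = 18 days in).
May 16, 2027 is 42 days after the start; 42 ÷ 3 = 14 remainder 0. Last occurrence in the window: #15 on May 16, 2027.
Occurrences #7 through #15: 9 in total.

9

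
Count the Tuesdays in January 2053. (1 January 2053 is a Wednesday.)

1 January 2053 is a Wednesday; the first Tuesday on or after it is 7 January 2053 (6 days later).
From 7 January 2053 to 31 January 2053 is 31 − 7 = 24 days.
24 ÷ 7 = 3 full weeks with remainder 3, so 3 more Tuesdays after the first → 4.

4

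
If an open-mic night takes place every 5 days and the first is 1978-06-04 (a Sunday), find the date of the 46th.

1979-01-15

The 46th occurrence is 45 intervals after the first: 45 × 5 = 225 days after 1978-06-04.
June has 30 days — 26 days to the end of June leaves 199.
July has 31 days (168 left).
August has 31 days (137 left).
September has 30 days (107 left).
October has 31 days (76 left).
November has 30 days (46 left).
December has 31 days (15 left).
15 days into January → 1979-01-15.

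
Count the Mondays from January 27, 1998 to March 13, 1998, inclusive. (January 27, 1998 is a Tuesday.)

6

January 27, 1998 is a Tuesday; the first Monday on or after it is February 2, 1998 (6 days later).
From February 2, 1998 to March 13, 1998: 26 + 13 = 39 days (rest of February, March).
39 ÷ 7 = 5 full weeks with remainder 4, so 5 more Mondays after the first → 6.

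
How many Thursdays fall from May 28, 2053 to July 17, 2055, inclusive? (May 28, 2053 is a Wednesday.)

May 28, 2053 is a Wednesday; the first Thursday on or after it is May 29, 2053 (1 day later).
From May 29, 2053 to July 17, 2055: 216 + 365 + 198 = 779 days (rest of 2053, 2054, to July 17, 2055 in 2055).
779 ÷ 7 = 111 full weeks with remainder 2, so 111 more Thursdays after the first → 112.

112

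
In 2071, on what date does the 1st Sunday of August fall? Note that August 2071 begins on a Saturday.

2071-08-02

August 2071 begins on a Saturday, so the first Sunday is August 2 (1 day later).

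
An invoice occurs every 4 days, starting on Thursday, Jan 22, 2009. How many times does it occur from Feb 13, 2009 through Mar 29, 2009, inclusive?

11

Occurrences land 4·i days after Jan 22, 2009 for i = 0, 1, 2, …
Feb 13, 2009 is 22 days after the start; 22 ÷ 4 = 5 remainder 2; since the remainder is 2, round up to i = 6. First occurrence in the window: #7 on Feb 15, 2009 (6×4 = 24 days in).
Mar 29, 2009 is 66 days after the start; 66 ÷ 4 = 16 remainder 2. Last occurrence in the window: #17 on Mar 27, 2009.
Occurrences #7 through #17: 11 in total.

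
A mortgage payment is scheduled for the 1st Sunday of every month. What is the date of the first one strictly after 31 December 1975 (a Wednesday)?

December 1975 starts on a Monday, so its 1st Sunday is 7 December 1975 (6 days in).
That is not after 31 December 1975, so look at January 1976.
January 1976 starts on a Thursday, so its 1st Sunday is 4 January 1976 (3 days in).

4 January 1976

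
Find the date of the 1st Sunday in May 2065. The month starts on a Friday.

3 May 2065

May 2065 begins on a Friday, so the first Sunday is May 3 (2 days later).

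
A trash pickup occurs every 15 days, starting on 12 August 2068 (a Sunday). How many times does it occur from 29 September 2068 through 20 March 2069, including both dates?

Occurrences land 15·i days after 12 August 2068 for i = 0, 1, 2, …
29 September 2068 is 48 days after the start; 48 ÷ 15 = 3 remainder 3; since the remainder is 3, round up to i = 4. First occurrence in the window: #5 on 11 October 2068 (4×15 = 60 days in).
20 March 2069 is 220 days after the start; 220 ÷ 15 = 14 remainder 10. Last occurrence in the window: #15 on 10 March 2069.
Occurrences #5 through #15: 11 in total.

11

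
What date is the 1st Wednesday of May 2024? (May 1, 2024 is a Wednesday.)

May 1, 2024

May 2024 begins on a Wednesday, so the first Wednesday is May 1.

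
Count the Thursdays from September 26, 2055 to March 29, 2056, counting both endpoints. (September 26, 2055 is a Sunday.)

26

September 26, 2055 is a Sunday; the first Thursday on or after it is September 30, 2055 (4 days later).
From September 30, 2055 to March 29, 2056: 0 + 31 + 30 + 31 + 31 + 29 + 29 = 181 days (rest of September, October, November, December, January, February, March).
181 ÷ 7 = 25 full weeks with remainder 6, so 25 more Thursdays after the first → 26.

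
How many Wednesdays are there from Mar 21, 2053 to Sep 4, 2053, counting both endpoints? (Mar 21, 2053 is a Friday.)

Mar 21, 2053 is a Friday; the first Wednesday on or after it is Mar 26, 2053 (5 days later).
From Mar 26, 2053 to Sep 4, 2053: 5 + 30 + 31 + 30 + 31 + 31 + 4 = 162 days (rest of Mar, Apr, May, Jun, Jul, Aug, Sep).
162 ÷ 7 = 23 full weeks with remainder 1, so 23 more Wednesdays after the first → 24.

24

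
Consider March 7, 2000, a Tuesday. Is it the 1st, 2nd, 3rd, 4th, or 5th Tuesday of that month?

1st

Day 7 falls in week ⌈7/7⌉ of the month.
Days 1–7 hold the 1st Tuesday, 8–14 the 2nd, 15–21 the 3rd, 22–28 the 4th, 29–31 the 5th.
7 is in the range for the 1st.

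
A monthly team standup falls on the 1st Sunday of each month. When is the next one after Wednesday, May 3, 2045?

May 2045 starts on a Monday, so its 1st Sunday is May 7, 2045 (6 days in).
May 7, 2045 is after May 3, 2045, so that is the next one.

May 7, 2045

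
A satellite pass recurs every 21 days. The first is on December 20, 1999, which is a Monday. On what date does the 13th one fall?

August 28, 2000

The 13th occurrence is 12 intervals after the first: 12 × 21 = 252 days after December 20, 1999.
December has 31 days — 11 days to the end of December leaves 241.
January has 31 days (210 left).
February has 29 days (181 left).
March has 31 days (150 left).
April has 30 days (120 left).
May has 31 days (89 left).
June has 30 days (59 left).
July has 31 days (28 left).
28 days into August → August 28, 2000.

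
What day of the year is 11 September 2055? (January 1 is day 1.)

Days in months before September: 31 + 28 + 31 + 30 + 31 + 30 + 31 + 31 = 243.
Plus 11 days into September → day 254.

254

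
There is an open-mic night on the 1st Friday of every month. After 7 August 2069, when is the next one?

6 September 2069

August 2069 starts on a Thursday, so its 1st Friday is 2 August 2069 (1 day in).
That is not after 7 August 2069, so look at September 2069.
September 2069 starts on a Sunday, so its 1st Friday is 6 September 2069 (5 days in).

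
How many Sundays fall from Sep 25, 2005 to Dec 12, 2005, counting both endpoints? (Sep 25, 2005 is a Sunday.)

Sep 25, 2005 is a Sunday; the first Sunday on or after it is Sep 25, 2005.
From Sep 25, 2005 to Dec 12, 2005: 5 + 31 + 30 + 12 = 78 days (rest of Sep, Oct, Nov, Dec).
78 ÷ 7 = 11 full weeks with remainder 1, so 11 more Sundays after the first → 12.

12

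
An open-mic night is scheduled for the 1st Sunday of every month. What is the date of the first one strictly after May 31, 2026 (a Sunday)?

June 7, 2026

May 2026 starts on a Friday, so its 1st Sunday is May 3, 2026 (2 days in).
That is not after May 31, 2026, so look at June 2026.
June 2026 starts on a Monday, so its 1st Sunday is June 7, 2026 (6 days in).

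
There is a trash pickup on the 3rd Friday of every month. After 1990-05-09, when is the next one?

1990-05-18

May 1990 starts on a Tuesday; its first Friday is the 4th, so the 3rd Friday is the 18th — 1990-05-18.
1990-05-18 is after 1990-05-09, so that is the next one.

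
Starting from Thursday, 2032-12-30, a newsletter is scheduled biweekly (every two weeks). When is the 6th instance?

2033-03-10

The 6th occurrence is 5 intervals after the first: 5 × 14 = 70 days after 2032-12-30.
December has 31 days — 1 day to the end of December leaves 69.
January has 31 days (38 left).
February has 28 days (10 left).
10 days into March → 2033-03-10.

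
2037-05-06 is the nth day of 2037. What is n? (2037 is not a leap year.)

Days in months before May: 31 + 28 + 31 + 30 = 120.
Plus 6 days into May → day 126.

126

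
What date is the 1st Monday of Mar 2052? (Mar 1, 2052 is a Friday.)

Mar 4, 2052

Mar 2052 begins on a Friday, so the first Monday is Mar 4 (3 days later).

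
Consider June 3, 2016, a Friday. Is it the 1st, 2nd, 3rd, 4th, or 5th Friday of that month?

Day 3 falls in week ⌈3/7⌉ of the month.
Days 1–7 hold the 1st Friday, 8–14 the 2nd, 15–21 the 3rd, 22–28 the 4th, 29–31 the 5th.
3 is in the range for the 1st.

1st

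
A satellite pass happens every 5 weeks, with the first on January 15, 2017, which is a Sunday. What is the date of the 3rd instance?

March 26, 2017

The 3rd occurrence is 2 intervals after the first: 2 × 35 = 70 days after January 15, 2017.
January has 31 days — 16 days to the end of January leaves 54.
February has 28 days (26 left).
26 days into March → March 26, 2017.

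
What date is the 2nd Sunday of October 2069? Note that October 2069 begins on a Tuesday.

October 2069 begins on a Tuesday, so the first Sunday is October 6 (5 days later).
The 2nd Sunday is 1 weeks later: 6 + 7 = 13.

2069-10-13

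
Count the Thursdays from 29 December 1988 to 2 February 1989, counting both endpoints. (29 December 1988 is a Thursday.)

29 December 1988 is a Thursday; the first Thursday on or after it is 29 December 1988.
From 29 December 1988 to 2 February 1989: 2 + 31 + 2 = 35 days (rest of December, January, February).
35 ÷ 7 = 5 full weeks with remainder 0, so 5 more Thursdays after the first → 6.

6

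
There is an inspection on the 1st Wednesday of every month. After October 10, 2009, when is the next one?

November 4, 2009

October 2009 starts on a Thursday, so its 1st Wednesday is October 7, 2009 (6 days in).
That is not after October 10, 2009, so look at November 2009.
November 2009 starts on a Sunday, so its 1st Wednesday is November 4, 2009 (3 days in).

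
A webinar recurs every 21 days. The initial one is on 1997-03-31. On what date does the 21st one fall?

The 21st occurrence is 20 intervals after the first: 20 × 21 = 420 days after 1997-03-31.
March has 31 days — 0 days to the end of March leaves 420.
From end of March to end of 1997 is 275 days (145 left).
January has 31 days (114 left).
February has 28 days (86 left).
March has 31 days (55 left).
April has 30 days (25 left).
25 days into May → 1998-05-25.

1998-05-25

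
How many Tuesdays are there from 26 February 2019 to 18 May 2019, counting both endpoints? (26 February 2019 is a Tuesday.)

26 February 2019 is a Tuesday; the first Tuesday on or after it is 26 February 2019.
From 26 February 2019 to 18 May 2019: 2 + 31 + 30 + 18 = 81 days (rest of February, March, April, May).
81 ÷ 7 = 11 full weeks with remainder 4, so 11 more Tuesdays after the first → 12.

12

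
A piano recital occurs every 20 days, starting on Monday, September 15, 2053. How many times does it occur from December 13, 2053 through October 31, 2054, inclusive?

16

Occurrences land 20·i days after September 15, 2053 for i = 0, 1, 2, …
December 13, 2053 is 89 days after the start; 89 ÷ 20 = 4 remainder 9; since the remainder is 9, round up to i = 5. First occurrence in the window: #6 on December 24, 2053 (5×20 = 100 days in).
October 31, 2054 is 411 days after the start; 411 ÷ 20 = 20 remainder 11. Last occurrence in the window: #21 on October 20, 2054.
Occurrences #6 through #21: 16 in total.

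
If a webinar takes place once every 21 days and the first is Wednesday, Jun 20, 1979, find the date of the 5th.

Sep 12, 1979

The 5th occurrence is 4 intervals after the first: 4 × 21 = 84 days after Jun 20, 1979.
Jun has 30 days — 10 days to the end of Jun leaves 74.
Jul has 31 days (43 left).
Aug has 31 days (12 left).
12 days into Sep → Sep 12, 1979.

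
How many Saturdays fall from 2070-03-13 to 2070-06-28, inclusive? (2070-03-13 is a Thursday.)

16

2070-03-13 is a Thursday; the first Saturday on or after it is 2070-03-15 (2 days later).
From 2070-03-15 to 2070-06-28: 16 + 30 + 31 + 28 = 105 days (rest of March, April, May, June).
105 ÷ 7 = 15 full weeks with remainder 0, so 15 more Saturdays after the first → 16.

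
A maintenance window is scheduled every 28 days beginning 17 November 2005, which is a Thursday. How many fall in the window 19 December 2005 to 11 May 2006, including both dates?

Occurrences land 28·i days after 17 November 2005 for i = 0, 1, 2, …
19 December 2005 is 32 days after the start; 32 ÷ 28 = 1 remainder 4; since the remainder is 4, round up to i = 2. First occurrence in the window: #3 on 12 January 2006 (2×28 = 56 days in).
11 May 2006 is 175 days after the start; 175 ÷ 28 = 6 remainder 7. Last occurrence in the window: #7 on 4 May 2006.
Occurrences #3 through #7: 5 in total.

5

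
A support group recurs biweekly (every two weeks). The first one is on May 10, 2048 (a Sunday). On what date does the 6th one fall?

July 19, 2048

The 6th occurrence is 5 intervals after the first: 5 × 14 = 70 days after May 10, 2048.
May has 31 days — 21 days to the end of May leaves 49.
June has 30 days (19 left).
19 days into July → July 19, 2048.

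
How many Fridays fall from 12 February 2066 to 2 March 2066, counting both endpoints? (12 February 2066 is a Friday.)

3

12 February 2066 is a Friday; the first Friday on or after it is 12 February 2066.
From 12 February 2066 to 2 March 2066: 16 + 2 = 18 days (rest of February, March).
18 ÷ 7 = 2 full weeks with remainder 4, so 2 more Fridays after the first → 3.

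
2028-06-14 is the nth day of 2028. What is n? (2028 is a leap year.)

Days in months before June: 31 + 29 + 31 + 30 + 31 = 152.
Plus 14 days into June → day 166.

166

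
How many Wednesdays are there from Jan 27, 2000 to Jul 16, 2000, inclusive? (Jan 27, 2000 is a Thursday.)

Jan 27, 2000 is a Thursday; the first Wednesday on or after it is Feb 2, 2000 (6 days later).
From Feb 2, 2000 to Jul 16, 2000: 27 + 31 + 30 + 31 + 30 + 16 = 165 days (rest of Feb, Mar, Apr, May, Jun, Jul).
165 ÷ 7 = 23 full weeks with remainder 4, so 23 more Wednesdays after the first → 24.

24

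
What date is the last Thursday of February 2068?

2068-02-23

The first Thursday of February 2068 is February 2.
February 2068 has 29 days. Adding weeks: 2, 9, 16, 23 — the last one ≤ 29 is the 23rd.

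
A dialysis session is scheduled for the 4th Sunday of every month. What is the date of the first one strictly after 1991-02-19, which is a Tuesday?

February 1991 starts on a Friday; its first Sunday is the 3rd, so the 4th Sunday is the 24th — 1991-02-24.
1991-02-24 is after 1991-02-19, so that is the next one.

1991-02-24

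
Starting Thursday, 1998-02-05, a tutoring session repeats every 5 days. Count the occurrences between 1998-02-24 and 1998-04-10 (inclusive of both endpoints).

Occurrences land 5·i days after 1998-02-05 for i = 0, 1, 2, …
1998-02-24 is 19 days after the start; 19 ÷ 5 = 3 remainder 4; since the remainder is 4, round up to i = 4. First occurrence in the window: #5 on 1998-02-25 (4×5 = 20 days in).
1998-04-10 is 64 days after the start; 64 ÷ 5 = 12 remainder 4. Last occurrence in the window: #13 on 1998-04-06.
Occurrences #5 through #13: 9 in total.

9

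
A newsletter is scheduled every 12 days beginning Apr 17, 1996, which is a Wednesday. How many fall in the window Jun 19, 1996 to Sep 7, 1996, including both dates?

6

Occurrences land 12·i days after Apr 17, 1996 for i = 0, 1, 2, …
Jun 19, 1996 is 63 days after the start; 63 ÷ 12 = 5 remainder 3; since the remainder is 3, round up to i = 6. First occurrence in the window: #7 on Jun 28, 1996 (6×12 = 72 days in).
Sep 7, 1996 is 143 days after the start; 143 ÷ 12 = 11 remainder 11. Last occurrence in the window: #12 on Aug 27, 1996.
Occurrences #7 through #12: 6 in total.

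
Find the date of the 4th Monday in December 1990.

December 1990 begins on a Saturday, so the first Monday is December 3 (2 days later).
The 4th Monday is 3 weeks later: 3 + 21 = 24.

December 24, 1990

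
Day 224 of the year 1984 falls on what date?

January has 31 days (224 − 31 = 193 remain).
February has 29 days (193 − 29 = 164 remain).
March has 31 days (164 − 31 = 133 remain).
April has 30 days (133 − 30 = 103 remain).
May has 31 days (103 − 31 = 72 remain).
June has 30 days (72 − 30 = 42 remain).
July has 31 days (42 − 31 = 11 remain).
11 into August → August 11.

August 11, 1984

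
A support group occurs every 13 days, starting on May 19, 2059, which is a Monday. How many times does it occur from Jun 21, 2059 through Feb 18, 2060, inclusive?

Occurrences land 13·i days after May 19, 2059 for i = 0, 1, 2, …
Jun 21, 2059 is 33 days after the start; 33 ÷ 13 = 2 remainder 7; since the remainder is 7, round up to i = 3. First occurrence in the window: #4 on Jun 27, 2059 (3×13 = 39 days in).
Feb 18, 2060 is 275 days after the start; 275 ÷ 13 = 21 remainder 2. Last occurrence in the window: #22 on Feb 16, 2060.
Occurrences #4 through #22: 19 in total.

19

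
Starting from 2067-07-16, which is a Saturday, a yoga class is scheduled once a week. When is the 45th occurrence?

The 45th occurrence is 44 intervals after the first: 44 × 7 = 308 days after 2067-07-16.
July has 31 days — 15 days to the end of July leaves 293.
August has 31 days (262 left).
September has 30 days (232 left).
October has 31 days (201 left).
November has 30 days (171 left).
December has 31 days (140 left).
January has 31 days (109 left).
February has 29 days (80 left).
March has 31 days (49 left).
April has 30 days (19 left).
19 days into May → 2068-05-19.

2068-05-19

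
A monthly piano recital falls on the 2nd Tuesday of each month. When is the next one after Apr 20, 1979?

May 8, 1979

Apr 1979 starts on a Sunday; its first Tuesday is the 3rd, so the 2nd Tuesday is the 10th — Apr 10, 1979.
That is not after Apr 20, 1979, so look at May 1979.
May 1979 starts on a Tuesday; its first Tuesday is the 1st, so the 2nd Tuesday is the 8th — May 8, 1979.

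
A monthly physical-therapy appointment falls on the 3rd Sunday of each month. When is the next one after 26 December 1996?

19 January 1997

December 1996 starts on a Sunday; its first Sunday is the 1st, so the 3rd Sunday is the 15th — 15 December 1996.
That is not after 26 December 1996, so look at January 1997.
January 1997 starts on a Wednesday; its first Sunday is the 5th, so the 3rd Sunday is the 19th — 19 January 1997.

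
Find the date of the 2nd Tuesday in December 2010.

14 December 2010

December 2010 begins on a Wednesday, so the first Tuesday is December 7 (6 days later).
The 2nd Tuesday is 1 weeks later: 7 + 7 = 14.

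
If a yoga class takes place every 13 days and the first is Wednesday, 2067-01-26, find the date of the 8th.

The 8th occurrence is 7 intervals after the first: 7 × 13 = 91 days after 2067-01-26.
January has 31 days — 5 days to the end of January leaves 86.
February has 28 days (58 left).
March has 31 days (27 left).
27 days into April → 2067-04-27.

2067-04-27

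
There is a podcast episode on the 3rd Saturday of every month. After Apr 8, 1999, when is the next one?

Apr 1999 starts on a Thursday; its first Saturday is the 3rd, so the 3rd Saturday is the 17th — Apr 17, 1999.
Apr 17, 1999 is after Apr 8, 1999, so that is the next one.

Apr 17, 1999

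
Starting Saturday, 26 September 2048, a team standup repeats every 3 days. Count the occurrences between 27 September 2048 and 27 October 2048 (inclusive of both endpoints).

Occurrences land 3·i days after 26 September 2048 for i = 0, 1, 2, …
27 September 2048 is 1 day after the start; 1 ÷ 3 = 0 remainder 1; since the remainder is 1, round up to i = 1. First occurrence in the window: #2 on 29 September 2048 (1×3 = 3 days in).
27 October 2048 is 31 days after the start; 31 ÷ 3 = 10 remainder 1. Last occurrence in the window: #11 on 26 October 2048.
Occurrences #2 through #11: 10 in total.

10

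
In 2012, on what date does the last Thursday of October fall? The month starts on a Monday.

October 25, 2012

October 2012 begins on a Monday, so the first Thursday is October 4 (3 days later).
October 2012 has 31 days. Adding weeks: 4, 11, 18, 25 — the last one ≤ 31 is the 25th.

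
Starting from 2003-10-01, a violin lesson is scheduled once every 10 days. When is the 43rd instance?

The 43rd occurrence is 42 intervals after the first: 42 × 10 = 420 days after 2003-10-01.
October has 31 days — 30 days to the end of October leaves 390.
November has 30 days (360 left).
December has 31 days (329 left).
January has 31 days (298 left).
February has 29 days (269 left).
March has 31 days (238 left).
April has 30 days (208 left).
May has 31 days (177 left).
June has 30 days (147 left).
July has 31 days (116 left).
August has 31 days (85 left).
September has 30 days (55 left).
October has 31 days (24 left).
24 days into November → 2004-11-24.

2004-11-24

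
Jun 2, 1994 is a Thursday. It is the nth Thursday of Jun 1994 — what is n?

Day 2 falls in week ⌈2/7⌉ of the month.
Days 1–7 hold the 1st Thursday, 8–14 the 2nd, 15–21 the 3rd, 22–28 the 4th, 29–31 the 5th.
2 is in the range for the 1st.

1st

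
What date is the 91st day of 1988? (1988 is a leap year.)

March 31, 1988

January has 31 days (91 − 31 = 60 remain).
February has 29 days (60 − 29 = 31 remain).
31 into March → March 31.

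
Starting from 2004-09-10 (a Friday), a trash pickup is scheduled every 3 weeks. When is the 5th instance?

The 5th occurrence is 4 intervals after the first: 4 × 21 = 84 days after 2004-09-10.
September has 30 days — 20 days to the end of September leaves 64.
October has 31 days (33 left).
November has 30 days (3 left).
3 days into December → 2004-12-03.

2004-12-03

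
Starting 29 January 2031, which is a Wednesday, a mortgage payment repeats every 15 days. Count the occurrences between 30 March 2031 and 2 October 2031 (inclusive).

13

Occurrences land 15·i days after 29 January 2031 for i = 0, 1, 2, …
30 March 2031 is 60 days after the start; 60 ÷ 15 = 4 remainder 0. First occurrence in the window: #5 on 30 March 2031 (4×15 = 60 days in).
2 October 2031 is 246 days after the start; 246 ÷ 15 = 16 remainder 6. Last occurrence in the window: #17 on 26 September 2031.
Occurrences #5 through #17: 13 in total.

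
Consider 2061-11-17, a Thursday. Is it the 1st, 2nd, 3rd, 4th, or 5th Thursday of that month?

3rd

Day 17 falls in week ⌈17/7⌉ of the month.
Days 1–7 hold the 1st Thursday, 8–14 the 2nd, 15–21 the 3rd, 22–28 the 4th, 29–31 the 5th.
17 is in the range for the 3rd.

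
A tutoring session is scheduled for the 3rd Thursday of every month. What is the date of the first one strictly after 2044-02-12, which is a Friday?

2044-02-18

February 2044 starts on a Monday; its first Thursday is the 4th, so the 3rd Thursday is the 18th — 2044-02-18.
2044-02-18 is after 2044-02-12, so that is the next one.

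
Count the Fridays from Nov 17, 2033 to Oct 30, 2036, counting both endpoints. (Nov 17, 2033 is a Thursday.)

154

Nov 17, 2033 is a Thursday; the first Friday on or after it is Nov 18, 2033 (1 day later).
From Nov 18, 2033 to Oct 30, 2036: 43 + 365 + 365 + 304 = 1077 days (rest of 2033, 2034, 2035, to Oct 30, 2036 in 2036).
1077 ÷ 7 = 153 full weeks with remainder 6, so 153 more Fridays after the first → 154.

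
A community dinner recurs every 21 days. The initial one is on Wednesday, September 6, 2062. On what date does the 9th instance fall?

The 9th occurrence is 8 intervals after the first: 8 × 21 = 168 days after September 6, 2062.
September has 30 days — 24 days to the end of September leaves 144.
October has 31 days (113 left).
November has 30 days (83 left).
December has 31 days (52 left).
January has 31 days (21 left).
21 days into February → February 21, 2063.

February 21, 2063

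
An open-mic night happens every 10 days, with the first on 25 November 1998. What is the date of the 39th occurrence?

The 39th occurrence is 38 intervals after the first: 38 × 10 = 380 days after 25 November 1998.
November has 30 days — 5 days to the end of November leaves 375.
December has 31 days (344 left).
January has 31 days (313 left).
February has 28 days (285 left).
March has 31 days (254 left).
April has 30 days (224 left).
May has 31 days (193 left).
June has 30 days (163 left).
July has 31 days (132 left).
August has 31 days (101 left).
September has 30 days (71 left).
October has 31 days (40 left).
November has 30 days (10 left).
10 days into December → 10 December 1999.

10 December 1999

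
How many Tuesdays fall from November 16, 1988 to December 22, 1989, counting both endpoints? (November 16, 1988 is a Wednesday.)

November 16, 1988 is a Wednesday; the first Tuesday on or after it is November 22, 1988 (6 days later).
From November 22, 1988 to December 22, 1989: 39 + 356 = 395 days (rest of 1988, to December 22, 1989 in 1989).
395 ÷ 7 = 56 full weeks with remainder 3, so 56 more Tuesdays after the first → 57.

57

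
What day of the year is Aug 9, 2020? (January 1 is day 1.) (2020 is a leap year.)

222

Days in months before Aug: 31 + 29 + 31 + 30 + 31 + 30 + 31 = 213.
Plus 9 days into Aug → day 222.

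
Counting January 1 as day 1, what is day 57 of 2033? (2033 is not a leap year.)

February 26, 2033

January has 31 days (57 − 31 = 26 remain).
26 into February → February 26.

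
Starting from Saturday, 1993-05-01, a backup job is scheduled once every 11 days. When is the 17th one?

1993-10-24

The 17th occurrence is 16 intervals after the first: 16 × 11 = 176 days after 1993-05-01.
May has 31 days — 30 days to the end of May leaves 146.
June has 30 days (116 left).
July has 31 days (85 left).
August has 31 days (54 left).
September has 30 days (24 left).
24 days into October → 1993-10-24.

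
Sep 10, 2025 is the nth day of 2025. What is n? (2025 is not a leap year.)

Days in months before Sep: 31 + 28 + 31 + 30 + 31 + 30 + 31 + 31 = 243.
Plus 10 days into Sep → day 253.

253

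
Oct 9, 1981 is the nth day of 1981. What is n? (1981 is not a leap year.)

282

Days in months before Oct: 31 + 28 + 31 + 30 + 31 + 30 + 31 + 31 + 30 = 273.
Plus 9 days into Oct → day 282.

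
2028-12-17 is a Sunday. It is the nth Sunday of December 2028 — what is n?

Day 17 falls in week ⌈17/7⌉ of the month.
Days 1–7 hold the 1st Sunday, 8–14 the 2nd, 15–21 the 3rd, 22–28 the 4th, 29–31 the 5th.
17 is in the range for the 3rd.

3rd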